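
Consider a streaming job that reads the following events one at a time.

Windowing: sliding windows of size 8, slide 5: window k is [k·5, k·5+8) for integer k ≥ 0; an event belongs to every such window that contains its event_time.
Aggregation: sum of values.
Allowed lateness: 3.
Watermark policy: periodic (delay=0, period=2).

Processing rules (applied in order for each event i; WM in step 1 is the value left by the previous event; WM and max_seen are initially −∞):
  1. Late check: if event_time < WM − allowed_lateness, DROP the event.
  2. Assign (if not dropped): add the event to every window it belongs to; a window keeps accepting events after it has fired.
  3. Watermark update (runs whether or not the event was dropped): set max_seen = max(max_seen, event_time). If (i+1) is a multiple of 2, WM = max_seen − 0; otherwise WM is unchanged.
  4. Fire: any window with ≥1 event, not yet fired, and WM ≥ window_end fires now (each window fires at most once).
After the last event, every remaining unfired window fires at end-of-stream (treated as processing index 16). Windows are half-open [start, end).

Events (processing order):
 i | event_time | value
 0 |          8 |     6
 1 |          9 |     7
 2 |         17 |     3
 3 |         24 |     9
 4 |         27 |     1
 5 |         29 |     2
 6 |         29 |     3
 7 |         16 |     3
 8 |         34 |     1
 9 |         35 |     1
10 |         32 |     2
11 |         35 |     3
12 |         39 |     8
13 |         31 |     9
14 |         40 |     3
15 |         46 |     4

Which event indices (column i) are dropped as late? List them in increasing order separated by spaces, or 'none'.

i=0 t=8 v=6: → [5,13); WM=−∞
i=1 t=9 v=7: → [5,13); WM=9
i=2 t=17 v=3: → [15,23),[10,18); WM=9
i=3 t=24 v=9: → [20,28); WM=24; [5,13) fires=13 [10,18) fires=3 [15,23) fires=3
i=4 t=27 v=1: → [25,33),[20,28); WM=24
i=5 t=29 v=2: → [25,33); WM=29; [20,28) fires=10
i=6 t=29 v=3: → [25,33); WM=29
i=7 t=16 v=3: DROP (t<29-3); WM=29
i=8 t=34 v=1: → [30,38); WM=29
i=9 t=35 v=1: → [35,43),[30,38); WM=35; [25,33) fires=6
i=10 t=32 v=2: → [30,38),[25,33); WM=35
i=11 t=35 v=3: → [35,43),[30,38); WM=35
i=12 t=39 v=8: → [35,43); WM=35
i=13 t=31 v=9: DROP (t<35-3); WM=39; [30,38) fires=7
i=14 t=40 v=3: → [40,48),[35,43); WM=39
i=15 t=46 v=4: → [45,53),[40,48); WM=46; [35,43) fires=15

7 13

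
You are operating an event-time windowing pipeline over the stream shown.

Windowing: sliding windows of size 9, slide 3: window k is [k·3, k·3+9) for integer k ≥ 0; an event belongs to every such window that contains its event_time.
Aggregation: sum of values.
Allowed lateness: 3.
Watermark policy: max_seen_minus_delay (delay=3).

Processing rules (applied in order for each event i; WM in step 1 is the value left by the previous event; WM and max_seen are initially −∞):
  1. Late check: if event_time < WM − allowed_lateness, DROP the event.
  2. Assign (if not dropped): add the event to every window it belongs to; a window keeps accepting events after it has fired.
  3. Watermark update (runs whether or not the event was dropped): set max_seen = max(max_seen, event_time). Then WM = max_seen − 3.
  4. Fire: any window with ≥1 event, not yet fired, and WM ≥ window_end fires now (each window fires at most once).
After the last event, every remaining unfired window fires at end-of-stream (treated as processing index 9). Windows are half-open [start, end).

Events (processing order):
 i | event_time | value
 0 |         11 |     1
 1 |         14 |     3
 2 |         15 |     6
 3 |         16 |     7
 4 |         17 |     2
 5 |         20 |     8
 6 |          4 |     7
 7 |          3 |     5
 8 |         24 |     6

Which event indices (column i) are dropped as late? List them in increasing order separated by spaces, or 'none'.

i=0 t=11 v=1: → [9,18),[6,15),[3,12); WM=8
i=1 t=14 v=3: → [12,21),[9,18),[6,15); WM=11
i=2 t=15 v=6: → [15,24),[12,21),[9,18); WM=12; [3,12) fires=1
i=3 t=16 v=7: → [15,24),[12,21),[9,18); WM=13
i=4 t=17 v=2: → [15,24),[12,21),[9,18); WM=14
i=5 t=20 v=8: → [18,27),[15,24),[12,21); WM=17; [6,15) fires=4
i=6 t=4 v=7: DROP (t<17-3); WM=17
i=7 t=3 v=5: DROP (t<17-3); WM=17
i=8 t=24 v=6: → [24,33),[21,30),[18,27); WM=21; [9,18) fires=19 [12,21) fires=26

6 7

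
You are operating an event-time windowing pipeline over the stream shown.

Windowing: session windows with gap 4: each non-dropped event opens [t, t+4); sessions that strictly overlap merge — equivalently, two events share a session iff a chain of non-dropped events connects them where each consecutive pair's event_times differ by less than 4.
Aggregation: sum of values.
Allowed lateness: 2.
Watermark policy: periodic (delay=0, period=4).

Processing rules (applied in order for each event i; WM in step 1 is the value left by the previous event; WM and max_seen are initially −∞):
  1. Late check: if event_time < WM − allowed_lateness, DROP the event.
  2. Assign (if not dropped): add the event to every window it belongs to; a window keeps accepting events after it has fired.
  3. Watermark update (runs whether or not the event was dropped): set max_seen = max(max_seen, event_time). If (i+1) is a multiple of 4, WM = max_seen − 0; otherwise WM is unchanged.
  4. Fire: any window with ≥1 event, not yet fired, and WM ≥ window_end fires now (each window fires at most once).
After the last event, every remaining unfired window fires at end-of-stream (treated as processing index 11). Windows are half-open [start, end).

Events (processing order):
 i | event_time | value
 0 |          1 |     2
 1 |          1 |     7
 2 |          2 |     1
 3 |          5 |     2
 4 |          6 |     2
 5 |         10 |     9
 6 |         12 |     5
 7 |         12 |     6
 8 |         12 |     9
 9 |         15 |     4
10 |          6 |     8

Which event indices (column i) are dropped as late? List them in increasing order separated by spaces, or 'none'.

10

i=0 t=1 v=2: → [1,5); WM=−∞
i=1 t=1 v=7: → [1,5); WM=−∞
i=2 t=2 v=1: → [1,6); WM=−∞
i=3 t=5 v=2: → [1,9); WM=5
i=4 t=6 v=2: → [1,10); WM=5
i=5 t=10 v=9: → [10,14); WM=5
i=6 t=12 v=5: → [10,16); WM=5
i=7 t=12 v=6: → [10,16); WM=12
i=8 t=12 v=9: → [10,16); WM=12
i=9 t=15 v=4: → [10,19); WM=12
i=10 t=6 v=8: DROP (t<12-2); WM=12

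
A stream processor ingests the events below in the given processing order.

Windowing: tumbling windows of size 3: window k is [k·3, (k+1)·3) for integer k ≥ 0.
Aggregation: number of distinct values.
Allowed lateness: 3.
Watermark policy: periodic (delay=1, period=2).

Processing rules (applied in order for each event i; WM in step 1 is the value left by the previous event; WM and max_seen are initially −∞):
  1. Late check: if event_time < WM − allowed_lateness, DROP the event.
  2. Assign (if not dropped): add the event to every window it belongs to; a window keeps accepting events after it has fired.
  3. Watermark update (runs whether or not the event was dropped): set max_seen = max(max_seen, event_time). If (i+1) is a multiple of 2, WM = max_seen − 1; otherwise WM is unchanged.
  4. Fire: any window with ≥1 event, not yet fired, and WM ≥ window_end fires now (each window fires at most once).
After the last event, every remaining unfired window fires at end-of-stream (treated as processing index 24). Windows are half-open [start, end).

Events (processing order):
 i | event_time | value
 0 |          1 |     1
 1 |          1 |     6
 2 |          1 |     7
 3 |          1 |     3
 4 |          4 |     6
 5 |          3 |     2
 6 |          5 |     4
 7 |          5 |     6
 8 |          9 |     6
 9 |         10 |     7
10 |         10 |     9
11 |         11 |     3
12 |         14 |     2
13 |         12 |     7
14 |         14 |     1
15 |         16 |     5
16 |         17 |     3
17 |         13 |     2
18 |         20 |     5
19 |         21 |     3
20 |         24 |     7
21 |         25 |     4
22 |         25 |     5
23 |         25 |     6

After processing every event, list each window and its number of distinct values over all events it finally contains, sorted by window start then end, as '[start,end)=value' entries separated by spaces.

[0,3)=4 [3,6)=3 [9,12)=4 [12,15)=3 [15,18)=2 [18,21)=1 [21,24)=1 [24,27)=4

i=0 t=1 v=1: → [0,3); WM=−∞
i=1 t=1 v=6: → [0,3); WM=0
i=2 t=1 v=7: → [0,3); WM=0
i=3 t=1 v=3: → [0,3); WM=0
i=4 t=4 v=6: → [3,6); WM=0
i=5 t=3 v=2: → [3,6); WM=3; [0,3) fires=4
i=6 t=5 v=4: → [3,6); WM=3
i=7 t=5 v=6: → [3,6); WM=4
i=8 t=9 v=6: → [9,12); WM=4
i=9 t=10 v=7: → [9,12); WM=9; [3,6) fires=3
i=10 t=10 v=9: → [9,12); WM=9
i=11 t=11 v=3: → [9,12); WM=10
i=12 t=14 v=2: → [12,15); WM=10
i=13 t=12 v=7: → [12,15); WM=13; [9,12) fires=4
i=14 t=14 v=1: → [12,15); WM=13
i=15 t=16 v=5: → [15,18); WM=15; [12,15) fires=3
i=16 t=17 v=3: → [15,18); WM=15
i=17 t=13 v=2: → [12,15); WM=16
i=18 t=20 v=5: → [18,21); WM=16
i=19 t=21 v=3: → [21,24); WM=20; [15,18) fires=2
i=20 t=24 v=7: → [24,27); WM=20
i=21 t=25 v=4: → [24,27); WM=24; [18,21) fires=1 [21,24) fires=1
i=22 t=25 v=5: → [24,27); WM=24
i=23 t=25 v=6: → [24,27); WM=24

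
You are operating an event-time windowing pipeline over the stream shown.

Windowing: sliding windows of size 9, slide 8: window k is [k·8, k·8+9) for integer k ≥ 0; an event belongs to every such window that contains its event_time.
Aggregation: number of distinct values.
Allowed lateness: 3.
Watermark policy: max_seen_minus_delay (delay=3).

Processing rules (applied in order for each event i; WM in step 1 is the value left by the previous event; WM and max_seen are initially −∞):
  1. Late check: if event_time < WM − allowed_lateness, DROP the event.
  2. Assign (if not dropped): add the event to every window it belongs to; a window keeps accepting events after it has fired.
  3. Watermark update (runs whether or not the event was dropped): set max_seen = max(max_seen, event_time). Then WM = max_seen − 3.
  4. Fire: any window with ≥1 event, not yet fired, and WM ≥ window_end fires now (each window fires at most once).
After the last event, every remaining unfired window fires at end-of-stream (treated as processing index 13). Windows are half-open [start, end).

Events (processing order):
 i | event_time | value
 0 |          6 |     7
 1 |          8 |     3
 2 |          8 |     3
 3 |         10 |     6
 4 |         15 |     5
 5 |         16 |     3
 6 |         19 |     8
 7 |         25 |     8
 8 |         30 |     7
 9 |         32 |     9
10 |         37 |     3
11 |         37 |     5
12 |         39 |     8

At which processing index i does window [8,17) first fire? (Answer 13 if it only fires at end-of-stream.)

i=0 t=6 v=7: → [0,9); WM=3
i=1 t=8 v=3: → [8,17),[0,9); WM=5
i=2 t=8 v=3: → [8,17),[0,9); WM=5
i=3 t=10 v=6: → [8,17); WM=7
i=4 t=15 v=5: → [8,17); WM=12; [0,9) fires=2
i=5 t=16 v=3: → [16,25),[8,17); WM=13
i=6 t=19 v=8: → [16,25); WM=16
i=7 t=25 v=8: → [24,33); WM=22; [8,17) fires=3
i=8 t=30 v=7: → [24,33); WM=27; [16,25) fires=2
i=9 t=32 v=9: → [32,41),[24,33); WM=29
i=10 t=37 v=3: → [32,41); WM=34; [24,33) fires=3
i=11 t=37 v=5: → [32,41); WM=34
i=12 t=39 v=8: → [32,41); WM=36

7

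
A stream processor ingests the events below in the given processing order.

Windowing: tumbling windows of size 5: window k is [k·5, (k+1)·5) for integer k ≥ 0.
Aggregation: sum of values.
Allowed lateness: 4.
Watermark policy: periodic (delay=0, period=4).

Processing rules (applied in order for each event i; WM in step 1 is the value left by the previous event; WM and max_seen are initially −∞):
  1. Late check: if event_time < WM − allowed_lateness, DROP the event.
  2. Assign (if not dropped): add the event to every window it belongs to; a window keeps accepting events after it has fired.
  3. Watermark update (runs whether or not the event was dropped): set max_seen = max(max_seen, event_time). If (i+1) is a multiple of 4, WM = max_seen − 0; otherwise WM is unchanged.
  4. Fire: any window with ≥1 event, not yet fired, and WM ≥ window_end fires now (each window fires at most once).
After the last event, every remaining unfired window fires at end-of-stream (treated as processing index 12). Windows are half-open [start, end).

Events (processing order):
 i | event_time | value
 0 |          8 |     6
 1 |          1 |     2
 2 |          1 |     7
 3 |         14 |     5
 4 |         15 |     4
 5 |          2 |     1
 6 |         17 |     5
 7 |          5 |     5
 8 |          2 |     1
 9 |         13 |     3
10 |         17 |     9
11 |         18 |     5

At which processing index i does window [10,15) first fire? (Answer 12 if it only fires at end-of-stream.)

7

i=0 t=8 v=6: → [5,10); WM=−∞
i=1 t=1 v=2: → [0,5); WM=−∞
i=2 t=1 v=7: → [0,5); WM=−∞
i=3 t=14 v=5: → [10,15); WM=14; [0,5) fires=9 [5,10) fires=6
i=4 t=15 v=4: → [15,20); WM=14
i=5 t=2 v=1: DROP (t<14-4); WM=14
i=6 t=17 v=5: → [15,20); WM=14
i=7 t=5 v=5: DROP (t<14-4); WM=17; [10,15) fires=5
i=8 t=2 v=1: DROP (t<17-4); WM=17
i=9 t=13 v=3: → [10,15); WM=17
i=10 t=17 v=9: → [15,20); WM=17
i=11 t=18 v=5: → [15,20); WM=18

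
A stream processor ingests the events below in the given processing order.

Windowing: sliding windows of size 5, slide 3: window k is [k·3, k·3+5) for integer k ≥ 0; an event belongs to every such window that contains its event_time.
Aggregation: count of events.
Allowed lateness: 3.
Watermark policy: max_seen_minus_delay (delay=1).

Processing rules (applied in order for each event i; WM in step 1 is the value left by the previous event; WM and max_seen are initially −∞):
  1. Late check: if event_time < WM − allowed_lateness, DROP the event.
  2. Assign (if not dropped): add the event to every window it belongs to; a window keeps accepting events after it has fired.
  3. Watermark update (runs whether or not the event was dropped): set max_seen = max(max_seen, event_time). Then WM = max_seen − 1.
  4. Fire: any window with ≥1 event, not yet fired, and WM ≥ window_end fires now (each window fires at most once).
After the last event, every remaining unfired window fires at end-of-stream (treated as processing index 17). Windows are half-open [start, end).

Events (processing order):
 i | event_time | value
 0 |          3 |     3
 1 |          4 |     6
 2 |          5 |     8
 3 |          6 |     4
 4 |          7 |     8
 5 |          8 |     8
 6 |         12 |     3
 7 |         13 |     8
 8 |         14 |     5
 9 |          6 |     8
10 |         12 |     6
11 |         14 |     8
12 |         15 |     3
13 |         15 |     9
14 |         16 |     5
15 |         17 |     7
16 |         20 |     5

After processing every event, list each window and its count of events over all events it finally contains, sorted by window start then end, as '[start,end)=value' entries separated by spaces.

i=0 t=3 v=3: → [3,8),[0,5); WM=2
i=1 t=4 v=6: → [3,8),[0,5); WM=3
i=2 t=5 v=8: → [3,8); WM=4
i=3 t=6 v=4: → [6,11),[3,8); WM=5; [0,5) fires=2
i=4 t=7 v=8: → [6,11),[3,8); WM=6
i=5 t=8 v=8: → [6,11); WM=7
i=6 t=12 v=3: → [12,17),[9,14); WM=11; [3,8) fires=5 [6,11) fires=3
i=7 t=13 v=8: → [12,17),[9,14); WM=12
i=8 t=14 v=5: → [12,17); WM=13
i=9 t=6 v=8: DROP (t<13-3); WM=13
i=10 t=12 v=6: → [12,17),[9,14); WM=13
i=11 t=14 v=8: → [12,17); WM=13
i=12 t=15 v=3: → [15,20),[12,17); WM=14; [9,14) fires=3
i=13 t=15 v=9: → [15,20),[12,17); WM=14
i=14 t=16 v=5: → [15,20),[12,17); WM=15
i=15 t=17 v=7: → [15,20); WM=16
i=16 t=20 v=5: → [18,23); WM=19; [12,17) fires=8

[0,5)=2 [3,8)=5 [6,11)=3 [9,14)=3 [12,17)=8 [15,20)=4 [18,23)=1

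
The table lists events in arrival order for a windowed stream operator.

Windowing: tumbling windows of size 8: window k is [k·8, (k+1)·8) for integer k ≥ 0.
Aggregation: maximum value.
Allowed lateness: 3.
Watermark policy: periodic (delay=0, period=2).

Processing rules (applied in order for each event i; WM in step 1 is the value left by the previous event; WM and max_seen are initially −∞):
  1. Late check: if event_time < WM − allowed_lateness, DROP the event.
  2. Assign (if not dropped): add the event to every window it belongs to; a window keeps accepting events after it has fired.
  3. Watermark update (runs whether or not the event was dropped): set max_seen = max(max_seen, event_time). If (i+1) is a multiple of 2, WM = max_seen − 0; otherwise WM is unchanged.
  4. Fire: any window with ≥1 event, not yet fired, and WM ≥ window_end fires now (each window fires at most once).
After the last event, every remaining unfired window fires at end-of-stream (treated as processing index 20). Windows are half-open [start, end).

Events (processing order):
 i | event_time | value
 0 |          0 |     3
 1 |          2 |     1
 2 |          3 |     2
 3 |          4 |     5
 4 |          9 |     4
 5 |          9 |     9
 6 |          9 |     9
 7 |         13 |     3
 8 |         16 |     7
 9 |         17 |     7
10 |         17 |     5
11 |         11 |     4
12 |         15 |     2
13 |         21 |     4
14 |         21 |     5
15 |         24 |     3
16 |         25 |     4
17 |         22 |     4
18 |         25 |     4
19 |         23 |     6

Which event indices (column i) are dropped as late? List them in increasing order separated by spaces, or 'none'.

i=0 t=0 v=3: → [0,8); WM=−∞
i=1 t=2 v=1: → [0,8); WM=2
i=2 t=3 v=2: → [0,8); WM=2
i=3 t=4 v=5: → [0,8); WM=4
i=4 t=9 v=4: → [8,16); WM=4
i=5 t=9 v=9: → [8,16); WM=9; [0,8) fires=5
i=6 t=9 v=9: → [8,16); WM=9
i=7 t=13 v=3: → [8,16); WM=13
i=8 t=16 v=7: → [16,24); WM=13
i=9 t=17 v=7: → [16,24); WM=17; [8,16) fires=9
i=10 t=17 v=5: → [16,24); WM=17
i=11 t=11 v=4: DROP (t<17-3); WM=17
i=12 t=15 v=2: → [8,16); WM=17
i=13 t=21 v=4: → [16,24); WM=21
i=14 t=21 v=5: → [16,24); WM=21
i=15 t=24 v=3: → [24,32); WM=24; [16,24) fires=7
i=16 t=25 v=4: → [24,32); WM=24
i=17 t=22 v=4: → [16,24); WM=25
i=18 t=25 v=4: → [24,32); WM=25
i=19 t=23 v=6: → [16,24); WM=25

11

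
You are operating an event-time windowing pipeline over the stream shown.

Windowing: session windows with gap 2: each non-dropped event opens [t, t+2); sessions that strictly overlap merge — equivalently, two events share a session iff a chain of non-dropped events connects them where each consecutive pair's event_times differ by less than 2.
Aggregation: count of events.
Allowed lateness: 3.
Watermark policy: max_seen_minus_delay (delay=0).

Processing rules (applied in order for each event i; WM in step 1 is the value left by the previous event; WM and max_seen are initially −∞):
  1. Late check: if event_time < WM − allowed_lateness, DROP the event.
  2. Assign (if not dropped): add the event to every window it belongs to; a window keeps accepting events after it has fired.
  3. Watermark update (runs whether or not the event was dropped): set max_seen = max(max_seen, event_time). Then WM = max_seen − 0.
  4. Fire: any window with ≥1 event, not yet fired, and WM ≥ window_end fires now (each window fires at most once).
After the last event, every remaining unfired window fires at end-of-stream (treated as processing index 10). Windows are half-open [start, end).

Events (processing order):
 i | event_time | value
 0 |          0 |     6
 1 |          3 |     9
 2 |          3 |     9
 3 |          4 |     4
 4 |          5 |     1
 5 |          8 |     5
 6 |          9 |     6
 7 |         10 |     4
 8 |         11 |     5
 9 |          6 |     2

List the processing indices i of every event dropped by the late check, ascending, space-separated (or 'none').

9

i=0 t=0 v=6: → [0,2); WM=0
i=1 t=3 v=9: → [3,5); WM=3
i=2 t=3 v=9: → [3,5); WM=3
i=3 t=4 v=4: → [3,6); WM=4
i=4 t=5 v=1: → [3,7); WM=5
i=5 t=8 v=5: → [8,10); WM=8
i=6 t=9 v=6: → [8,11); WM=9
i=7 t=10 v=4: → [8,12); WM=10
i=8 t=11 v=5: → [8,13); WM=11
i=9 t=6 v=2: DROP (t<11-3); WM=11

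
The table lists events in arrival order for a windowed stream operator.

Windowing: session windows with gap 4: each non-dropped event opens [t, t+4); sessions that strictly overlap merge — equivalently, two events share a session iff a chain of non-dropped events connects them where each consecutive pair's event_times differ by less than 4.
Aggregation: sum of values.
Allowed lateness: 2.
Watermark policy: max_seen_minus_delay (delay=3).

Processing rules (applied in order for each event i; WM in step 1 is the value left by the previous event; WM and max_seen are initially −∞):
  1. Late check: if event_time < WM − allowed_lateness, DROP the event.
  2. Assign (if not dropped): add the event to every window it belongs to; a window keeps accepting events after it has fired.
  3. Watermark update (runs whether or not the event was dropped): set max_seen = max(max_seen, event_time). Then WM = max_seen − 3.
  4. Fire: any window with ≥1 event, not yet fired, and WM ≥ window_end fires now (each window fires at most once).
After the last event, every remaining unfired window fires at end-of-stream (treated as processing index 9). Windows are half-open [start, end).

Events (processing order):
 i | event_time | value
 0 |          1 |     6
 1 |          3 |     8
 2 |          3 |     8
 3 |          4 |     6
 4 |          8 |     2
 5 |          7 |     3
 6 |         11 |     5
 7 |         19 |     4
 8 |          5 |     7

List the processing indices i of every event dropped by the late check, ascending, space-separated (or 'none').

i=0 t=1 v=6: → [1,5); WM=-2
i=1 t=3 v=8: → [1,7); WM=0
i=2 t=3 v=8: → [1,7); WM=0
i=3 t=4 v=6: → [1,8); WM=1
i=4 t=8 v=2: → [8,12); WM=5
i=5 t=7 v=3: → [1,12); WM=5
i=6 t=11 v=5: → [1,15); WM=8
i=7 t=19 v=4: → [19,23); WM=16
i=8 t=5 v=7: DROP (t<16-2); WM=16

8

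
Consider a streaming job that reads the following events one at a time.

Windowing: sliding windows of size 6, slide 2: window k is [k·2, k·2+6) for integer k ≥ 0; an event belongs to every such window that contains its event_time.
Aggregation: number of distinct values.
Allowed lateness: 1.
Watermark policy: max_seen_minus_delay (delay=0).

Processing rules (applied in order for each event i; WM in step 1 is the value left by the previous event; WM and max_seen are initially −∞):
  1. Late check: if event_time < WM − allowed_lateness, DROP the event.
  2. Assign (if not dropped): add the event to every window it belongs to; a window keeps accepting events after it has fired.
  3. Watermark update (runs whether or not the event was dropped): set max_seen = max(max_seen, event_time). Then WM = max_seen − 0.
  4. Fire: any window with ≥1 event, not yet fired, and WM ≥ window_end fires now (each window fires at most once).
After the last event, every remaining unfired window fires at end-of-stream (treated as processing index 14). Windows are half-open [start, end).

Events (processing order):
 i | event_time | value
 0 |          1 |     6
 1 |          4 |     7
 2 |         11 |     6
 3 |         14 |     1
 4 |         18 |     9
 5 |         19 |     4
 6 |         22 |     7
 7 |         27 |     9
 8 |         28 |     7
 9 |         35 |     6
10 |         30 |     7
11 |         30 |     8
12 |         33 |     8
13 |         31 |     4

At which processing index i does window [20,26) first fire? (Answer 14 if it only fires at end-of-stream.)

i=0 t=1 v=6: → [0,6); WM=1
i=1 t=4 v=7: → [4,10),[2,8),[0,6); WM=4
i=2 t=11 v=6: → [10,16),[8,14),[6,12); WM=11; [0,6) fires=2 [2,8) fires=1 [4,10) fires=1
i=3 t=14 v=1: → [14,20),[12,18),[10,16); WM=14; [6,12) fires=1 [8,14) fires=1
i=4 t=18 v=9: → [18,24),[16,22),[14,20); WM=18; [10,16) fires=2 [12,18) fires=1
i=5 t=19 v=4: → [18,24),[16,22),[14,20); WM=19
i=6 t=22 v=7: → [22,28),[20,26),[18,24); WM=22; [14,20) fires=3 [16,22) fires=2
i=7 t=27 v=9: → [26,32),[24,30),[22,28); WM=27; [18,24) fires=3 [20,26) fires=1
i=8 t=28 v=7: → [28,34),[26,32),[24,30); WM=28; [22,28) fires=2
i=9 t=35 v=6: → [34,40),[32,38),[30,36); WM=35; [24,30) fires=2 [26,32) fires=2 [28,34) fires=1
i=10 t=30 v=7: DROP (t<35-1); WM=35
i=11 t=30 v=8: DROP (t<35-1); WM=35
i=12 t=33 v=8: DROP (t<35-1); WM=35
i=13 t=31 v=4: DROP (t<35-1); WM=35

7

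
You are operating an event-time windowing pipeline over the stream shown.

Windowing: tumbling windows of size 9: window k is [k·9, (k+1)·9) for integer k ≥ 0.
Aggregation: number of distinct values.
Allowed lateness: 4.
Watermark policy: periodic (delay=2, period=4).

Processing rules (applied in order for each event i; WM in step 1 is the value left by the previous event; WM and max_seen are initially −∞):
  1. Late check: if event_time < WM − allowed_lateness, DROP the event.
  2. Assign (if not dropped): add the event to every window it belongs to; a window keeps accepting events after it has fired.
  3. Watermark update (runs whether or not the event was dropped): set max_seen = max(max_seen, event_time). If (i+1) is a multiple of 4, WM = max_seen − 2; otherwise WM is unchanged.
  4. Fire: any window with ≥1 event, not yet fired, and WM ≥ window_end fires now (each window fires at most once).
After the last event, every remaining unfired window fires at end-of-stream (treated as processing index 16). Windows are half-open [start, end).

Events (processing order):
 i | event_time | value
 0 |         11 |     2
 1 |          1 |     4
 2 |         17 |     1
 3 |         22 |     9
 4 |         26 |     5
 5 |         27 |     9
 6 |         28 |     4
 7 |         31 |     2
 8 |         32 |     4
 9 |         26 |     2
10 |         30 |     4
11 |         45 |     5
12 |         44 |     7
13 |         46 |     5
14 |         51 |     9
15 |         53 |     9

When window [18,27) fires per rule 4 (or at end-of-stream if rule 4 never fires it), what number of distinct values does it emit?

i=0 t=11 v=2: → [9,18); WM=−∞
i=1 t=1 v=4: → [0,9); WM=−∞
i=2 t=17 v=1: → [9,18); WM=−∞
i=3 t=22 v=9: → [18,27); WM=20; [0,9) fires=1 [9,18) fires=2
i=4 t=26 v=5: → [18,27); WM=20
i=5 t=27 v=9: → [27,36); WM=20
i=6 t=28 v=4: → [27,36); WM=20
i=7 t=31 v=2: → [27,36); WM=29; [18,27) fires=2
i=8 t=32 v=4: → [27,36); WM=29
i=9 t=26 v=2: → [18,27); WM=29
i=10 t=30 v=4: → [27,36); WM=29
i=11 t=45 v=5: → [45,54); WM=43; [27,36) fires=3
i=12 t=44 v=7: → [36,45); WM=43
i=13 t=46 v=5: → [45,54); WM=43
i=14 t=51 v=9: → [45,54); WM=43
i=15 t=53 v=9: → [45,54); WM=51; [36,45) fires=1

2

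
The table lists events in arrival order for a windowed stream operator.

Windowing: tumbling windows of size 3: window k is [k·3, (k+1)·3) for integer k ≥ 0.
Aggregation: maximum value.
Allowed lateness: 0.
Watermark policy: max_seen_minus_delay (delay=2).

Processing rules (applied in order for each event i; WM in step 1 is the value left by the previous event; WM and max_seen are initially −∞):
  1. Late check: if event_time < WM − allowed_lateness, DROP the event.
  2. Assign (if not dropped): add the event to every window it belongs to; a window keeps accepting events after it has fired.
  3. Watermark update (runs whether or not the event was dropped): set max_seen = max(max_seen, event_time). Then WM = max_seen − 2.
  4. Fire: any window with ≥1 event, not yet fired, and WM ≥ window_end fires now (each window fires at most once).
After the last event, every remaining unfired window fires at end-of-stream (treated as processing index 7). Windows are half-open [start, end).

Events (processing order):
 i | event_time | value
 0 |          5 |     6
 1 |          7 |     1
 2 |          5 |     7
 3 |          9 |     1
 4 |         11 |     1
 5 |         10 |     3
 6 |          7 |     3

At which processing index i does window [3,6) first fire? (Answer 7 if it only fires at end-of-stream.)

3

i=0 t=5 v=6: → [3,6); WM=3
i=1 t=7 v=1: → [6,9); WM=5
i=2 t=5 v=7: → [3,6); WM=5
i=3 t=9 v=1: → [9,12); WM=7; [3,6) fires=7
i=4 t=11 v=1: → [9,12); WM=9; [6,9) fires=1
i=5 t=10 v=3: → [9,12); WM=9
i=6 t=7 v=3: DROP (t<9-0); WM=9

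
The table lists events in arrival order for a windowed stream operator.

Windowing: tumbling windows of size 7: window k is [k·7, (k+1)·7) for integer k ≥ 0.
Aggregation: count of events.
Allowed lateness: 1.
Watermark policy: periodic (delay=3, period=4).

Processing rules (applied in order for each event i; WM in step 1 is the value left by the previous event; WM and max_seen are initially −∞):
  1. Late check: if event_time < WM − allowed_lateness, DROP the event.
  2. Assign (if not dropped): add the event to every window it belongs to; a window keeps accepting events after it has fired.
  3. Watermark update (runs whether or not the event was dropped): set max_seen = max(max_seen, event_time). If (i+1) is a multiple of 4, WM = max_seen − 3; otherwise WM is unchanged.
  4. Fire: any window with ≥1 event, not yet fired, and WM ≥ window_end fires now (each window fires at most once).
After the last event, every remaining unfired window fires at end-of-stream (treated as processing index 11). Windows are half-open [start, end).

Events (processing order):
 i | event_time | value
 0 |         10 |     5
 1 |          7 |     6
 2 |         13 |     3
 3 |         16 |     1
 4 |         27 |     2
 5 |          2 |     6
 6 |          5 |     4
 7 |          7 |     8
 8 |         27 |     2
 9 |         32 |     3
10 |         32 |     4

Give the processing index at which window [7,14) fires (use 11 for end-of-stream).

7

i=0 t=10 v=5: → [7,14); WM=−∞
i=1 t=7 v=6: → [7,14); WM=−∞
i=2 t=13 v=3: → [7,14); WM=−∞
i=3 t=16 v=1: → [14,21); WM=13
i=4 t=27 v=2: → [21,28); WM=13
i=5 t=2 v=6: DROP (t<13-1); WM=13
i=6 t=5 v=4: DROP (t<13-1); WM=13
i=7 t=7 v=8: DROP (t<13-1); WM=24; [7,14) fires=3 [14,21) fires=1
i=8 t=27 v=2: → [21,28); WM=24
i=9 t=32 v=3: → [28,35); WM=24
i=10 t=32 v=4: → [28,35); WM=24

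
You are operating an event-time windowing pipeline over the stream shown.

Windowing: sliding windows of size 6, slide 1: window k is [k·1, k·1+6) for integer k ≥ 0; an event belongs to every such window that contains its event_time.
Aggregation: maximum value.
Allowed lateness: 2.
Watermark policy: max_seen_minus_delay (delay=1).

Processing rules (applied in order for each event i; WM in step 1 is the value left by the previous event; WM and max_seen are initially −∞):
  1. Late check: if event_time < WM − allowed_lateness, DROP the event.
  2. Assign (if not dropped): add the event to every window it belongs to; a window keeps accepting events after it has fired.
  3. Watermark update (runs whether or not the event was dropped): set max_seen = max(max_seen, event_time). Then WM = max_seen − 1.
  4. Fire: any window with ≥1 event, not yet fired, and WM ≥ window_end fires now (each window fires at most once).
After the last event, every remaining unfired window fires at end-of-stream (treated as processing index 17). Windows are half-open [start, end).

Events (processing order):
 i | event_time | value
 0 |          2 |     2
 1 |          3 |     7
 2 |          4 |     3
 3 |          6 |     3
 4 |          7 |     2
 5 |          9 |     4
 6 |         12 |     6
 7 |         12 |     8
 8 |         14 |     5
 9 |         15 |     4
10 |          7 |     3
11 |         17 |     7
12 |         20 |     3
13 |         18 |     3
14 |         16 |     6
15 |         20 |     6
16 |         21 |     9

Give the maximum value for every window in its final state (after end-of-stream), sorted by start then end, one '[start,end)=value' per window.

[0,6)=7 [1,7)=7 [2,8)=7 [3,9)=7 [4,10)=4 [5,11)=4 [6,12)=4 [7,13)=8 [8,14)=8 [9,15)=8 [10,16)=8 [11,17)=8 [12,18)=8 [13,19)=7 [14,20)=7 [15,21)=7 [16,22)=9 [17,23)=9 [18,24)=9 [19,25)=9 [20,26)=9 [21,27)=9

i=0 t=2 v=2: → [2,8),[1,7),[0,6); WM=1
i=1 t=3 v=7: → [3,9),[2,8),[1,7),[0,6); WM=2
i=2 t=4 v=3: → [4,10),[3,9),[2,8),[1,7),[0,6); WM=3
i=3 t=6 v=3: → [6,12),[5,11),[4,10),[3,9),[2,8),[1,7); WM=5
i=4 t=7 v=2: → [7,13),[6,12),[5,11),[4,10),[3,9),[2,8); WM=6; [0,6) fires=7
i=5 t=9 v=4: → [9,15),[8,14),[7,13),[6,12),[5,11),[4,10); WM=8; [1,7) fires=7 [2,8) fires=7
i=6 t=12 v=6: → [12,18),[11,17),[10,16),[9,15),[8,14),[7,13); WM=11; [3,9) fires=7 [4,10) fires=4 [5,11) fires=4
i=7 t=12 v=8: → [12,18),[11,17),[10,16),[9,15),[8,14),[7,13); WM=11
i=8 t=14 v=5: → [14,20),[13,19),[12,18),[11,17),[10,16),[9,15); WM=13; [6,12) fires=4 [7,13) fires=8
i=9 t=15 v=4: → [15,21),[14,20),[13,19),[12,18),[11,17),[10,16); WM=14; [8,14) fires=8
i=10 t=7 v=3: DROP (t<14-2); WM=14
i=11 t=17 v=7: → [17,23),[16,22),[15,21),[14,20),[13,19),[12,18); WM=16; [9,15) fires=8 [10,16) fires=8
i=12 t=20 v=3: → [20,26),[19,25),[18,24),[17,23),[16,22),[15,21); WM=19; [11,17) fires=8 [12,18) fires=8 [13,19) fires=7
i=13 t=18 v=3: → [18,24),[17,23),[16,22),[15,21),[14,20),[13,19); WM=19
i=14 t=16 v=6: DROP (t<19-2); WM=19
i=15 t=20 v=6: → [20,26),[19,25),[18,24),[17,23),[16,22),[15,21); WM=19
i=16 t=21 v=9: → [21,27),[20,26),[19,25),[18,24),[17,23),[16,22); WM=20; [14,20) fires=7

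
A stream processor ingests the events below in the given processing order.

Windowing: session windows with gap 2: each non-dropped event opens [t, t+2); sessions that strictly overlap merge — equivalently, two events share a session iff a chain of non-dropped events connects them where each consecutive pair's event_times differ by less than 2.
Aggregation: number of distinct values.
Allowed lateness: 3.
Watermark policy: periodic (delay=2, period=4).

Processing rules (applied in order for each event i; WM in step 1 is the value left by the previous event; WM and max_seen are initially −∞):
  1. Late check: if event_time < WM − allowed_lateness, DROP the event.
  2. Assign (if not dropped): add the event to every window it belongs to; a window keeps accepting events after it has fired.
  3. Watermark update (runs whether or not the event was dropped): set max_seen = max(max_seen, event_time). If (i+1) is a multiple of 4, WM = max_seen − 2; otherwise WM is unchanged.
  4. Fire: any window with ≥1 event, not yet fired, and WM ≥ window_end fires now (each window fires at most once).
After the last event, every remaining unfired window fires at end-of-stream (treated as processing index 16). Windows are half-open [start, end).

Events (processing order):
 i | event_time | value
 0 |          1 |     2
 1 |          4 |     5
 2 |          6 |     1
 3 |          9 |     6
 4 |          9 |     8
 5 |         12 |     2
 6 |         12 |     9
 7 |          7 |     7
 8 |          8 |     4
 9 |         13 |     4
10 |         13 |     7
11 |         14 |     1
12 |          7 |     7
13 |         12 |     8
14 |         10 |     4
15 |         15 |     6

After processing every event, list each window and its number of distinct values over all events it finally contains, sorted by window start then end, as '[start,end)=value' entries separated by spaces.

i=0 t=1 v=2: → [1,3); WM=−∞
i=1 t=4 v=5: → [4,6); WM=−∞
i=2 t=6 v=1: → [6,8); WM=−∞
i=3 t=9 v=6: → [9,11); WM=7
i=4 t=9 v=8: → [9,11); WM=7
i=5 t=12 v=2: → [12,14); WM=7
i=6 t=12 v=9: → [12,14); WM=7
i=7 t=7 v=7: → [6,9); WM=10
i=8 t=8 v=4: → [6,11); WM=10
i=9 t=13 v=4: → [12,15); WM=10
i=10 t=13 v=7: → [12,15); WM=10
i=11 t=14 v=1: → [12,16); WM=12
i=12 t=7 v=7: DROP (t<12-3); WM=12
i=13 t=12 v=8: → [12,16); WM=12
i=14 t=10 v=4: → [6,12); WM=12
i=15 t=15 v=6: → [12,17); WM=13

[1,3)=1 [4,6)=1 [6,12)=5 [12,17)=7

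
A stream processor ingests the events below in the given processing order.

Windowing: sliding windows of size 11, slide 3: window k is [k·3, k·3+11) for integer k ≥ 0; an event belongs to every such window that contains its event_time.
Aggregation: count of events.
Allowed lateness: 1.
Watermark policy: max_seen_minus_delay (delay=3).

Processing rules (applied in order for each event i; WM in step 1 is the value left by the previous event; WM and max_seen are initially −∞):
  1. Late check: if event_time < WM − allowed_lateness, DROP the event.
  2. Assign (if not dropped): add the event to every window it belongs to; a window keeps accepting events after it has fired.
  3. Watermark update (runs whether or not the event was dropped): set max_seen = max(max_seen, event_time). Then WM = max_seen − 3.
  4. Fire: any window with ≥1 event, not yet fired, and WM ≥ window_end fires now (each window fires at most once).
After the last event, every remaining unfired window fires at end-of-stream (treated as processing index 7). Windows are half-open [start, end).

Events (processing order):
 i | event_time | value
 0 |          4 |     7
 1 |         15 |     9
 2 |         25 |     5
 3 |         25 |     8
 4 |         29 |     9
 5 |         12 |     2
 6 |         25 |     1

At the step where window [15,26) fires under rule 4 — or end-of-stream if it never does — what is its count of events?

i=0 t=4 v=7: → [3,14),[0,11); WM=1
i=1 t=15 v=9: → [15,26),[12,23),[9,20),[6,17); WM=12; [0,11) fires=1
i=2 t=25 v=5: → [24,35),[21,32),[18,29),[15,26); WM=22; [3,14) fires=1 [6,17) fires=1 [9,20) fires=1
i=3 t=25 v=8: → [24,35),[21,32),[18,29),[15,26); WM=22
i=4 t=29 v=9: → [27,38),[24,35),[21,32); WM=26; [12,23) fires=1 [15,26) fires=3
i=5 t=12 v=2: DROP (t<26-1); WM=26
i=6 t=25 v=1: → [24,35),[21,32),[18,29),[15,26); WM=26

3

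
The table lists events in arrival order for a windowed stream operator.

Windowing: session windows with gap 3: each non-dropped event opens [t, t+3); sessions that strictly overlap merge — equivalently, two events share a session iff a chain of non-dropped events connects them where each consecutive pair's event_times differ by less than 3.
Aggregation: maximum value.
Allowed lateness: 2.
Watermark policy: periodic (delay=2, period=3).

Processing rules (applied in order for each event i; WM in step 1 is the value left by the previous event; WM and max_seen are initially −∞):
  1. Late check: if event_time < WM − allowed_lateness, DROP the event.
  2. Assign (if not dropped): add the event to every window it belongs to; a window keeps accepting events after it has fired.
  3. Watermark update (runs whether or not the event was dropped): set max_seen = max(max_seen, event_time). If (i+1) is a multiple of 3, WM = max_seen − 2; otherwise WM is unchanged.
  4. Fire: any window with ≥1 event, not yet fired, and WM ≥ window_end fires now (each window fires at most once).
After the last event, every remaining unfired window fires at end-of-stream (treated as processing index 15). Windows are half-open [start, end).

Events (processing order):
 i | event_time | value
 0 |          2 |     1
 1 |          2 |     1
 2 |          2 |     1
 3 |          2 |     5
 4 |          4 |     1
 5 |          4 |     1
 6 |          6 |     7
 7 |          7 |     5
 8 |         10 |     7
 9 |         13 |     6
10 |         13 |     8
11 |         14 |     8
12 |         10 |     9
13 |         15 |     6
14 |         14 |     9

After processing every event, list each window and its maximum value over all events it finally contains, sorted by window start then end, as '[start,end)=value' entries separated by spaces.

[2,10)=7 [10,13)=9 [13,18)=9

i=0 t=2 v=1: → [2,5); WM=−∞
i=1 t=2 v=1: → [2,5); WM=−∞
i=2 t=2 v=1: → [2,5); WM=0
i=3 t=2 v=5: → [2,5); WM=0
i=4 t=4 v=1: → [2,7); WM=0
i=5 t=4 v=1: → [2,7); WM=2
i=6 t=6 v=7: → [2,9); WM=2
i=7 t=7 v=5: → [2,10); WM=2
i=8 t=10 v=7: → [10,13); WM=8
i=9 t=13 v=6: → [13,16); WM=8
i=10 t=13 v=8: → [13,16); WM=8
i=11 t=14 v=8: → [13,17); WM=12
i=12 t=10 v=9: → [10,13); WM=12
i=13 t=15 v=6: → [13,18); WM=12
i=14 t=14 v=9: → [13,18); WM=13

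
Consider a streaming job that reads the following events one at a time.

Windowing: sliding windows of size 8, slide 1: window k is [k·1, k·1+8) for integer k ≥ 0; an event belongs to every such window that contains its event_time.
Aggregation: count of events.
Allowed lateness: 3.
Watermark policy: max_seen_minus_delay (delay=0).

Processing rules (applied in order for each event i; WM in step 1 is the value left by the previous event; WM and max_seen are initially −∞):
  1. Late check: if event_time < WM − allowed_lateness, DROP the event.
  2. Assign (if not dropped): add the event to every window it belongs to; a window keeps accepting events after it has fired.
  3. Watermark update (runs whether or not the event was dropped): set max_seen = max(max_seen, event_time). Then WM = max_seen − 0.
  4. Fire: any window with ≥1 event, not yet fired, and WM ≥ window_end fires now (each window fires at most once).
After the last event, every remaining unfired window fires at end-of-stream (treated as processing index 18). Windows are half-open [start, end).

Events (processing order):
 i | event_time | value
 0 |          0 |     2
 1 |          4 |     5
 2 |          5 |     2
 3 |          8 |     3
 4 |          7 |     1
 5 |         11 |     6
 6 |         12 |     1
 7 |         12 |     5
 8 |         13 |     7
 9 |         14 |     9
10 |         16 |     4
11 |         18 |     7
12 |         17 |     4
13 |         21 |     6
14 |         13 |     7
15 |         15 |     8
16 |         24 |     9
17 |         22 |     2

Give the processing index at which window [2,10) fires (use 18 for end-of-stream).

i=0 t=0 v=2: → [0,8); WM=0
i=1 t=4 v=5: → [4,12),[3,11),[2,10),[1,9),[0,8); WM=4
i=2 t=5 v=2: → [5,13),[4,12),[3,11),[2,10),[1,9),[0,8); WM=5
i=3 t=8 v=3: → [8,16),[7,15),[6,14),[5,13),[4,12),[3,11),[2,10),[1,9); WM=8; [0,8) fires=3
i=4 t=7 v=1: → [7,15),[6,14),[5,13),[4,12),[3,11),[2,10),[1,9),[0,8); WM=8
i=5 t=11 v=6: → [11,19),[10,18),[9,17),[8,16),[7,15),[6,14),[5,13),[4,12); WM=11; [1,9) fires=4 [2,10) fires=4 [3,11) fires=4
i=6 t=12 v=1: → [12,20),[11,19),[10,18),[9,17),[8,16),[7,15),[6,14),[5,13); WM=12; [4,12) fires=5
i=7 t=12 v=5: → [12,20),[11,19),[10,18),[9,17),[8,16),[7,15),[6,14),[5,13); WM=12
i=8 t=13 v=7: → [13,21),[12,20),[11,19),[10,18),[9,17),[8,16),[7,15),[6,14); WM=13; [5,13) fires=6
i=9 t=14 v=9: → [14,22),[13,21),[12,20),[11,19),[10,18),[9,17),[8,16),[7,15); WM=14; [6,14) fires=6
i=10 t=16 v=4: → [16,24),[15,23),[14,22),[13,21),[12,20),[11,19),[10,18),[9,17); WM=16; [7,15) fires=7 [8,16) fires=6
i=11 t=18 v=7: → [18,26),[17,25),[16,24),[15,23),[14,22),[13,21),[12,20),[11,19); WM=18; [9,17) fires=6 [10,18) fires=6
i=12 t=17 v=4: → [17,25),[16,24),[15,23),[14,22),[13,21),[12,20),[11,19),[10,18); WM=18
i=13 t=21 v=6: → [21,29),[20,28),[19,27),[18,26),[17,25),[16,24),[15,23),[14,22); WM=21; [11,19) fires=8 [12,20) fires=7 [13,21) fires=5
i=14 t=13 v=7: DROP (t<21-3); WM=21
i=15 t=15 v=8: DROP (t<21-3); WM=21
i=16 t=24 v=9: → [24,32),[23,31),[22,30),[21,29),[20,28),[19,27),[18,26),[17,25); WM=24; [14,22) fires=5 [15,23) fires=4 [16,24) fires=4
i=17 t=22 v=2: → [22,30),[21,29),[20,28),[19,27),[18,26),[17,25),[16,24),[15,23); WM=24

5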